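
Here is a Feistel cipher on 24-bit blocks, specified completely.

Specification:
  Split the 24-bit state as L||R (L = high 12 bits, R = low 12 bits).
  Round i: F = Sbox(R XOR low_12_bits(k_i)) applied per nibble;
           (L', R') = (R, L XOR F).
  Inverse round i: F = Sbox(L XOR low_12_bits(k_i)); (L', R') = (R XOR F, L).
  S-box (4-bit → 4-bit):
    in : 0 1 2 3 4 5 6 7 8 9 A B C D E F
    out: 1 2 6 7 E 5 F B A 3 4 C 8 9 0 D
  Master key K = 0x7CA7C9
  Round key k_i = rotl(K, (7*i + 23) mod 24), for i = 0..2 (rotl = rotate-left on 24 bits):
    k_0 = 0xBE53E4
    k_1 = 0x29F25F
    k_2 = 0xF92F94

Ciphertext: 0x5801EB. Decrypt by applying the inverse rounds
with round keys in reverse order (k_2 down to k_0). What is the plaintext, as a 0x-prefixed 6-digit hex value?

0xC94EB4

s_0 = ciphertext = 0x5801EB
s_1 = InvRound(s_0, k_2) = 0x5C5580
s_2 = InvRound(s_1, k_1) = 0xEB45C5
s_3 = InvRound(s_2, k_0) = 0xC94EB4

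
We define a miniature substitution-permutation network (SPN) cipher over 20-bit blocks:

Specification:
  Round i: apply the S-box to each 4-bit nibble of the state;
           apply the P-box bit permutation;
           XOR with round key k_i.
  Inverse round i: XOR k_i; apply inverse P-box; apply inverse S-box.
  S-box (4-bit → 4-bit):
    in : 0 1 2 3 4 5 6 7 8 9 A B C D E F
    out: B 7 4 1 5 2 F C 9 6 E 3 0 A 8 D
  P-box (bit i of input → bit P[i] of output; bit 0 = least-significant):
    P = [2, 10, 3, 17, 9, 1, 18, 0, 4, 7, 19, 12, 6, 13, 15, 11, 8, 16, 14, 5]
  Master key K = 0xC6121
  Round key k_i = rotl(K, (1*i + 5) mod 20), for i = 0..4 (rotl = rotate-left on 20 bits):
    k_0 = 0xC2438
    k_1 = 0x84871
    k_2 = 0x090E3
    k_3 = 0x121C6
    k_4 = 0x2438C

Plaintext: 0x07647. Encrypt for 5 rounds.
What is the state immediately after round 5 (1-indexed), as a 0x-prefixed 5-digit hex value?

s_0 = plaintext = 0x07647
s_1 = Round(s_0, k_0) = 0x3BF80
s_2 = Round(s_1, k_1) = 0x27F24
s_3 = Round(s_2, k_2) = 0xC48FF
s_4 = Round(s_3, k_3) = 0x7B39B
s_5 = Round(s_4, k_4) = 0x627FA

0x627FA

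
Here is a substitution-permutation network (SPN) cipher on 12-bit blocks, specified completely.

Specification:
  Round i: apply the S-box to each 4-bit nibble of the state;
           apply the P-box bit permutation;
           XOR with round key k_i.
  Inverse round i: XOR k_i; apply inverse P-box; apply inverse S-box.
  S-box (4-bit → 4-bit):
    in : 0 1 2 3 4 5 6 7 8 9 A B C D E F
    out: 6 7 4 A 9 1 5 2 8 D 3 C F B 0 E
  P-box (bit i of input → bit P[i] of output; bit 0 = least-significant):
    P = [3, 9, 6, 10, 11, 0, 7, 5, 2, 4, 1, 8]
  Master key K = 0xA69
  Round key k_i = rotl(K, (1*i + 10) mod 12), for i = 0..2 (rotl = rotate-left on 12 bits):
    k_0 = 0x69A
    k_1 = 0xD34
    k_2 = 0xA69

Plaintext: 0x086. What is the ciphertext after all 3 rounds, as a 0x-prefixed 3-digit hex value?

0xB3A

s_0 = plaintext = 0x086
s_1 = Round(s_0, k_0) = 0x6E0
s_2 = Round(s_1, k_1) = 0xF72
s_3 = Round(s_2, k_2) = 0xB3A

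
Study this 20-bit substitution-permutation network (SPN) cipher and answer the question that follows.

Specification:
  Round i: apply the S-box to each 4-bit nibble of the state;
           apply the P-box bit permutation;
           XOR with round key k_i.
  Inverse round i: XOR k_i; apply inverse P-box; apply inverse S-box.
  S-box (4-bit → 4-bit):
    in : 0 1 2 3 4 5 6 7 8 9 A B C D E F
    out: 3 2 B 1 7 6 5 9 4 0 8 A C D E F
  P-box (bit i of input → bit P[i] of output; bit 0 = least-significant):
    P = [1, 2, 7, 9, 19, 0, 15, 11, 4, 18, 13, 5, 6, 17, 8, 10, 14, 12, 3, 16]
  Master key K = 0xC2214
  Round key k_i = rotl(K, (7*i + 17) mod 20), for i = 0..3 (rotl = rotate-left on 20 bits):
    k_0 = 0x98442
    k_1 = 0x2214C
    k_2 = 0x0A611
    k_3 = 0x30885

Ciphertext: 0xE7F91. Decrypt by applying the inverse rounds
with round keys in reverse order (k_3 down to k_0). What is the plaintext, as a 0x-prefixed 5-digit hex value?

0x03235

s_0 = ciphertext = 0xE7F91
s_1 = InvRound(s_0, k_3) = 0x2C43B
s_2 = InvRound(s_1, k_2) = 0x61C97
s_3 = InvRound(s_2, k_1) = 0x5D4B6
s_4 = InvRound(s_3, k_0) = 0x03235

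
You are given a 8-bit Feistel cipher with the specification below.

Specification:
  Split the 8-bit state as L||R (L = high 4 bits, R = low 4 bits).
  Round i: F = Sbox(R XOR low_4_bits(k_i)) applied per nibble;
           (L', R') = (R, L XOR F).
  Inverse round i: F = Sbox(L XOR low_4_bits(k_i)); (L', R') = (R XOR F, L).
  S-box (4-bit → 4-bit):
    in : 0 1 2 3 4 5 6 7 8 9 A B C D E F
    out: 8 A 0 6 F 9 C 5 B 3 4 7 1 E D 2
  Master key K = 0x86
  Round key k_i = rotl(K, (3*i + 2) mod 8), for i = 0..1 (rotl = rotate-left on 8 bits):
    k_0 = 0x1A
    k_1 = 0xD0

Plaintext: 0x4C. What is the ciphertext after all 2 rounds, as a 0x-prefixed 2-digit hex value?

s_0 = plaintext = 0x4C
s_1 = Round(s_0, k_0) = 0xC8
s_2 = Round(s_1, k_1) = 0x87

0x87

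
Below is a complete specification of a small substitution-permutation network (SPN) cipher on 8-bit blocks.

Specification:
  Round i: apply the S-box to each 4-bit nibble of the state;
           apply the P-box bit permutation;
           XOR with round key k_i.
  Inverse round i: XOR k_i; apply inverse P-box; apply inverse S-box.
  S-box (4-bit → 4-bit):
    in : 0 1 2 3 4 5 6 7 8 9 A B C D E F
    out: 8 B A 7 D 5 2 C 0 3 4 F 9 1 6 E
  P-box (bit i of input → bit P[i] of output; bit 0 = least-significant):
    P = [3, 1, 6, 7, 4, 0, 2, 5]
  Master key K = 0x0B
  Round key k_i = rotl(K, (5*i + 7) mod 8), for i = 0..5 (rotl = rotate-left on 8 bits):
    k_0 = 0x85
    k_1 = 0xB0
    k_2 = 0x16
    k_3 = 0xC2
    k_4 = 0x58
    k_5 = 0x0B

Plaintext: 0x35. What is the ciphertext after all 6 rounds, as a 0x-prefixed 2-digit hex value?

0x39

s_0 = plaintext = 0x35
s_1 = Round(s_0, k_0) = 0xD8
s_2 = Round(s_1, k_1) = 0xA0
s_3 = Round(s_2, k_2) = 0x92
s_4 = Round(s_3, k_3) = 0x51
s_5 = Round(s_4, k_4) = 0xC6
s_6 = Round(s_5, k_5) = 0x39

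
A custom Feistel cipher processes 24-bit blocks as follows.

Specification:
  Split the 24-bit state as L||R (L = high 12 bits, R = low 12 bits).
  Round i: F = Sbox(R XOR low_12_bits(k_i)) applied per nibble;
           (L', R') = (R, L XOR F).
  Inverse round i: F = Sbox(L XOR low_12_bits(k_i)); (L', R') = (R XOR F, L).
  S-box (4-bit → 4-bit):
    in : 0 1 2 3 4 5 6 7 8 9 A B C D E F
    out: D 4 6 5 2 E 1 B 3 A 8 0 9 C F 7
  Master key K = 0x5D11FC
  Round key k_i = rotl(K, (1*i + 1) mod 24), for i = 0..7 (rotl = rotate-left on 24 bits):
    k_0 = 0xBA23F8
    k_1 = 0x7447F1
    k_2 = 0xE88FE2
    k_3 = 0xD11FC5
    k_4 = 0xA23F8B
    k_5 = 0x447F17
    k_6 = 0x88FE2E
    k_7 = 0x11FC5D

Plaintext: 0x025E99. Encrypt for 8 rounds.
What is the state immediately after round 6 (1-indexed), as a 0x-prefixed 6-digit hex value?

0x02428F

s_0 = plaintext = 0x025E99
s_1 = Round(s_0, k_0) = 0xE99C31
s_2 = Round(s_1, k_1) = 0xC31E04
s_3 = Round(s_2, k_2) = 0xE048C0
s_4 = Round(s_3, k_3) = 0x8C05DA
s_5 = Round(s_4, k_4) = 0x5DA024
s_6 = Round(s_5, k_5) = 0x02428F
s_7 = Round(s_6, k_6) = 0x28F9A0
s_8 = Round(s_7, k_7) = 0x9A0CF3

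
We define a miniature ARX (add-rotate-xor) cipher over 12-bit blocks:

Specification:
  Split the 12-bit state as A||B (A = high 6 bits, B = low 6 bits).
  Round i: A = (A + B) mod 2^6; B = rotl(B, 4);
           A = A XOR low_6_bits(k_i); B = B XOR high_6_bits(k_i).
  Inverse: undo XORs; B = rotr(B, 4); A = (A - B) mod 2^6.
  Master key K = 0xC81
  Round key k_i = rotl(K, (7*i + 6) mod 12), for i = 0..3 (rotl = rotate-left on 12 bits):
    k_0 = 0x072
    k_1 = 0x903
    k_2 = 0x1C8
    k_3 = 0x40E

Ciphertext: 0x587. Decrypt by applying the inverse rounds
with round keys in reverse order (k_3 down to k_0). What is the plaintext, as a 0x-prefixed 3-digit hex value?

s_0 = ciphertext = 0x587
s_1 = InvRound(s_0, k_3) = 0xEDD
s_2 = InvRound(s_1, k_2) = 0x2A9
s_3 = InvRound(s_2, k_1) = 0x574
s_4 = InvRound(s_3, k_0) = 0x417

0x417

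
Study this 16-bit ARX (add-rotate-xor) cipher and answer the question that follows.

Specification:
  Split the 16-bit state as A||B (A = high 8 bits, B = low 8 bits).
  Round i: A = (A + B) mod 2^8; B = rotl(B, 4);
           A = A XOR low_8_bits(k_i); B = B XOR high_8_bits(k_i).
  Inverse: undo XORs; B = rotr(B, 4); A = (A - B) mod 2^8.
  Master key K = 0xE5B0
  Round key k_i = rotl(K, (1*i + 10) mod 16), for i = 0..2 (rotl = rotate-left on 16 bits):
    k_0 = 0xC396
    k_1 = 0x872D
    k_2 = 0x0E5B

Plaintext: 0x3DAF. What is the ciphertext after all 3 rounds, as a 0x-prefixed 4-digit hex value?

0xE94F

s_0 = plaintext = 0x3DAF
s_1 = Round(s_0, k_0) = 0x7A39
s_2 = Round(s_1, k_1) = 0x9E14
s_3 = Round(s_2, k_2) = 0xE94F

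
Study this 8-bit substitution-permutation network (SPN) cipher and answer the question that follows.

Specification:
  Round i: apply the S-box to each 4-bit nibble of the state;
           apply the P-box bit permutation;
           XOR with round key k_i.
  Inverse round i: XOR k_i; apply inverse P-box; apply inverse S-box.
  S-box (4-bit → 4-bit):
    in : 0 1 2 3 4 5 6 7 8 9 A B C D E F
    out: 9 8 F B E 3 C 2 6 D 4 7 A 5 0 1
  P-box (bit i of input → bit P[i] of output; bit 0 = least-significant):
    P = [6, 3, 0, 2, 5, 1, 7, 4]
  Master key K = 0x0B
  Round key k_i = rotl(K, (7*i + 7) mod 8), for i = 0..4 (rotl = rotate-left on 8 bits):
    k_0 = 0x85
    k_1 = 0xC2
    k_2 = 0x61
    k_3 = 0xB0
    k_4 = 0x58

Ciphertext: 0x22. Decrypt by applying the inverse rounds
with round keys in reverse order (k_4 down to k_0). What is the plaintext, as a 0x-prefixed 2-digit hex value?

s_0 = ciphertext = 0x22
s_1 = InvRound(s_0, k_4) = 0x35
s_2 = InvRound(s_1, k_3) = 0xA6
s_3 = InvRound(s_2, k_2) = 0x89
s_4 = InvRound(s_3, k_1) = 0x7B
s_5 = InvRound(s_4, k_0) = 0x23

0x23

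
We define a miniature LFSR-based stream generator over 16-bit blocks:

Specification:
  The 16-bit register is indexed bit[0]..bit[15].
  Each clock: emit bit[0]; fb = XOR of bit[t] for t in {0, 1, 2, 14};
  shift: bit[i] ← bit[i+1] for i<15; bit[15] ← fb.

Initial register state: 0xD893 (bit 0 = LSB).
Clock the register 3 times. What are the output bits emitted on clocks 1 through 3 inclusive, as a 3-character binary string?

reg_0 = 0xD893
clock 1: out=1, reg = 0xEC49
clock 2: out=1, reg = 0x7624
clock 3: out=0, reg = 0x3B12

110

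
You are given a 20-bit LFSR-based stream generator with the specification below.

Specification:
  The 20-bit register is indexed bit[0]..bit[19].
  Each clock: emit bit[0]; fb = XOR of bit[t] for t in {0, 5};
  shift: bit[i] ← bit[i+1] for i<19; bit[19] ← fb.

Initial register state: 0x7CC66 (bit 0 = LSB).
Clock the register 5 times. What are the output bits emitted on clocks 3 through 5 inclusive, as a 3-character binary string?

100

reg_0 = 0x7CC66
clock 1: out=0, reg = 0xBE633
clock 2: out=1, reg = 0x5F319
clock 3: out=1, reg = 0xAF98C
clock 4: out=0, reg = 0x57CC6
clock 5: out=0, reg = 0x2BE63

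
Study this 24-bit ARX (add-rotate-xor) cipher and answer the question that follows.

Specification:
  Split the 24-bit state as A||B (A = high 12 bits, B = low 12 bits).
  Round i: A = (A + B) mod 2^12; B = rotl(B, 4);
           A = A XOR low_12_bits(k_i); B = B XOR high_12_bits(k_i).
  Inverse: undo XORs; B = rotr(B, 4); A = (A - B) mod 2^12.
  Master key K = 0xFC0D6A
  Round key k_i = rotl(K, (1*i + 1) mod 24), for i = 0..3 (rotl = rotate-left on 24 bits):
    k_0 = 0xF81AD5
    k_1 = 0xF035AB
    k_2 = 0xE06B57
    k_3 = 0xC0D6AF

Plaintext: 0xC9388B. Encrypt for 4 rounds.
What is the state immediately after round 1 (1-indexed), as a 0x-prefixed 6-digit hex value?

s_0 = plaintext = 0xC9388B
s_1 = Round(s_0, k_0) = 0xFCB739
s_2 = Round(s_1, k_1) = 0x2AFC94
s_3 = Round(s_2, k_2) = 0x41474A
s_4 = Round(s_3, k_3) = 0xDF18AA

0xFCB739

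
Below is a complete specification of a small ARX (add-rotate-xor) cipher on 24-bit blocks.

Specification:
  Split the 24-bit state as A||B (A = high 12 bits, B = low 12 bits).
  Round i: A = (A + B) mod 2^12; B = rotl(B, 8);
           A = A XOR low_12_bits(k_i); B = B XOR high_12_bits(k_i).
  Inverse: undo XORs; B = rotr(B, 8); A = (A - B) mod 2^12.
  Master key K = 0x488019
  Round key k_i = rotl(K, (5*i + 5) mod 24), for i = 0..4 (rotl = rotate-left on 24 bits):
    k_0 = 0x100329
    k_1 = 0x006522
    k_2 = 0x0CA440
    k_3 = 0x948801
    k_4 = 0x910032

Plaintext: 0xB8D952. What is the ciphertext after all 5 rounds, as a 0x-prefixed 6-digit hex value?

0xFC381B

s_0 = plaintext = 0xB8D952
s_1 = Round(s_0, k_0) = 0x7F6395
s_2 = Round(s_1, k_1) = 0xEA953F
s_3 = Round(s_2, k_2) = 0x7A8F99
s_4 = Round(s_3, k_3) = 0xF400B1
s_5 = Round(s_4, k_4) = 0xFC381B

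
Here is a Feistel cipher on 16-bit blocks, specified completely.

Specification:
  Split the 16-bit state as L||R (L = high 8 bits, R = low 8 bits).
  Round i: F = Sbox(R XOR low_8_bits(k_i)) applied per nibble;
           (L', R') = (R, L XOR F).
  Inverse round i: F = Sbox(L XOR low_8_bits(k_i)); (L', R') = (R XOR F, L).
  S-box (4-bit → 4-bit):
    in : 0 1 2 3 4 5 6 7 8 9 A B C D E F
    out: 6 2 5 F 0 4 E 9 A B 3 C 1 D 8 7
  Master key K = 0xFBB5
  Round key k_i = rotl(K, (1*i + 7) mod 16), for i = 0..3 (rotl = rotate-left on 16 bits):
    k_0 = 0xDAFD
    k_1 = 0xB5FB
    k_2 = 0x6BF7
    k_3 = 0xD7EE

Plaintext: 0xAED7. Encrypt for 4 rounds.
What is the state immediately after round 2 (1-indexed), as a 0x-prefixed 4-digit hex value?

s_0 = plaintext = 0xAED7
s_1 = Round(s_0, k_0) = 0xD7FD
s_2 = Round(s_1, k_1) = 0xFDB9
s_3 = Round(s_2, k_2) = 0xB9F5
s_4 = Round(s_3, k_3) = 0xF595

0xFDB9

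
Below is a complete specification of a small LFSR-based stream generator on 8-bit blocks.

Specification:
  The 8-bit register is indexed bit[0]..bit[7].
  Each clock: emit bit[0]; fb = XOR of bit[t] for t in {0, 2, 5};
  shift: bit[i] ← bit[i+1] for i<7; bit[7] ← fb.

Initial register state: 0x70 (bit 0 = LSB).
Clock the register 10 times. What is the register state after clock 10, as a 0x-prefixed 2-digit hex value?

0x85

reg_0 = 0x70
clock 1: out=0, reg = 0xB8
clock 2: out=0, reg = 0xDC
clock 3: out=0, reg = 0xEE
clock 4: out=0, reg = 0x77
clock 5: out=1, reg = 0xBB
clock 6: out=1, reg = 0x5D
clock 7: out=1, reg = 0x2E
clock 8: out=0, reg = 0x17
clock 9: out=1, reg = 0x0B
clock 10: out=1, reg = 0x85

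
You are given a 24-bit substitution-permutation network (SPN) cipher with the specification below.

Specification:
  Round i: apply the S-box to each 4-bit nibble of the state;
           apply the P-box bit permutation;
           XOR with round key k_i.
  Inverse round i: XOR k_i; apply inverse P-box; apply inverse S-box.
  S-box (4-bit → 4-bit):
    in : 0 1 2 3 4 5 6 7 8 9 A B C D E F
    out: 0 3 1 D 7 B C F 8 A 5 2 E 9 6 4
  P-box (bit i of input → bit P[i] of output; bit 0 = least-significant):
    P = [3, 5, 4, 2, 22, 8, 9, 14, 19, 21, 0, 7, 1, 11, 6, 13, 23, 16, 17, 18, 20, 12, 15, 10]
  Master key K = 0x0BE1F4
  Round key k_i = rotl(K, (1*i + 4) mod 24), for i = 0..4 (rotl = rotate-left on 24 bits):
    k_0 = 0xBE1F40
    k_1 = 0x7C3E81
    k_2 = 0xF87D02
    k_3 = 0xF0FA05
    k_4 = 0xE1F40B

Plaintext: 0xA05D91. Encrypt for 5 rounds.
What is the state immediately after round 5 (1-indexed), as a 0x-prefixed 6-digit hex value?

0xA151E0

s_0 = plaintext = 0xA05D91
s_1 = Round(s_0, k_0) = 0xA6F6EA
s_2 = Round(s_1, k_1) = 0x6ABD58
s_3 = Round(s_2, k_2) = 0x32B086
s_4 = Round(s_3, k_3) = 0x603611
s_5 = Round(s_4, k_4) = 0xA151E0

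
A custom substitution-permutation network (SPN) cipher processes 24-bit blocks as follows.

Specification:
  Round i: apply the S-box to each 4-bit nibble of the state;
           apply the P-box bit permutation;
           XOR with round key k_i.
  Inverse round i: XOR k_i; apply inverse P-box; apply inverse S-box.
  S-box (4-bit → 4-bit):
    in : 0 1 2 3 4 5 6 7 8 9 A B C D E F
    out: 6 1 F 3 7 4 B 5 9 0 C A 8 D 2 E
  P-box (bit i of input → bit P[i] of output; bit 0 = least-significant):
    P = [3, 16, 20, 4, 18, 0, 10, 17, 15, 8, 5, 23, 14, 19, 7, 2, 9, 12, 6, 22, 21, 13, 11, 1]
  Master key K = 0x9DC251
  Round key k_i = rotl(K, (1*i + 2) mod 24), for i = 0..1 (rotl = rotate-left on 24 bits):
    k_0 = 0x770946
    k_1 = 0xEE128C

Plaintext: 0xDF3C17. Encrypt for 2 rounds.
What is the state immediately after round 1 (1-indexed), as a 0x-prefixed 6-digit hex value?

0x8B510C

s_0 = plaintext = 0xDF3C17
s_1 = Round(s_0, k_0) = 0x8B510C
s_2 = Round(s_1, k_1) = 0x8E861F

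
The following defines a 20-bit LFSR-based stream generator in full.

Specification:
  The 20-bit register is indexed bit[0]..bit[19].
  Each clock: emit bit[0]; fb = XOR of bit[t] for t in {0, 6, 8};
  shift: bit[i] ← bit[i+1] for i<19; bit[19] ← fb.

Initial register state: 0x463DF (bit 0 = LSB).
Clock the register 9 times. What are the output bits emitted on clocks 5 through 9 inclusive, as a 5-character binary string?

10111

reg_0 = 0x463DF
clock 1: out=1, reg = 0xA31EF
clock 2: out=1, reg = 0xD18F7
clock 3: out=1, reg = 0x68C7B
clock 4: out=1, reg = 0x3463D
clock 5: out=1, reg = 0x9A31E
clock 6: out=0, reg = 0xCD18F
clock 7: out=1, reg = 0x668C7
clock 8: out=1, reg = 0x33463
clock 9: out=1, reg = 0x19A31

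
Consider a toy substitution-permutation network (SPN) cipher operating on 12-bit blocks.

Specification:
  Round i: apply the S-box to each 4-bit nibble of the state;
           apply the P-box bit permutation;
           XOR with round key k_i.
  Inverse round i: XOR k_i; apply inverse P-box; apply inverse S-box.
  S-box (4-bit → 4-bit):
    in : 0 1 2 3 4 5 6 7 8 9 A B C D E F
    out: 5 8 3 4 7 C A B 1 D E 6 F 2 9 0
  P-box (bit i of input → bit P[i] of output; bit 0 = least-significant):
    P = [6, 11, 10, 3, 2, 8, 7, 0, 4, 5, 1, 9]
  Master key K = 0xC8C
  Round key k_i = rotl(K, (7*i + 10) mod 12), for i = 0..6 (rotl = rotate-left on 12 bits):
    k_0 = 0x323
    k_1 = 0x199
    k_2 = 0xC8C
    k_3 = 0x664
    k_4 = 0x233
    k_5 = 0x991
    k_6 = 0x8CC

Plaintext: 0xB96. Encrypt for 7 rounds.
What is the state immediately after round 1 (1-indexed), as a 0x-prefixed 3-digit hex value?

s_0 = plaintext = 0xB96
s_1 = Round(s_0, k_0) = 0xB8C
s_2 = Round(s_1, k_1) = 0xDF7
s_3 = Round(s_2, k_2) = 0x4E4
s_4 = Round(s_3, k_3) = 0xA13
s_5 = Round(s_4, k_4) = 0x410
s_6 = Round(s_5, k_5) = 0xDE2
s_7 = Round(s_6, k_6) = 0x0A9

0xB8C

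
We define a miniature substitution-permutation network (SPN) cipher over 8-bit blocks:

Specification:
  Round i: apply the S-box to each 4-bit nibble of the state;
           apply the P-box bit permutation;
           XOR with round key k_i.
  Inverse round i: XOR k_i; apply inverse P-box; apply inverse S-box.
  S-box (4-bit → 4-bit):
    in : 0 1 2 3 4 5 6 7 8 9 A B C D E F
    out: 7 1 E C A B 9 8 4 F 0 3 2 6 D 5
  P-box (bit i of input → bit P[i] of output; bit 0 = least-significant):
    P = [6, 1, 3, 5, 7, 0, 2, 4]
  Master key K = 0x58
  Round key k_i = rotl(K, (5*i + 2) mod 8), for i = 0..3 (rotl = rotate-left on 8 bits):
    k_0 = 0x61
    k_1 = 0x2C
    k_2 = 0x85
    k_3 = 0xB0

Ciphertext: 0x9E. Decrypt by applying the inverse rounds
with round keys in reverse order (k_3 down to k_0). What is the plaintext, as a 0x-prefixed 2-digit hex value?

s_0 = ciphertext = 0x9E
s_1 = InvRound(s_0, k_3) = 0x82
s_2 = InvRound(s_1, k_2) = 0xDC
s_3 = InvRound(s_2, k_1) = 0x66
s_4 = InvRound(s_3, k_0) = 0xDC

0xDC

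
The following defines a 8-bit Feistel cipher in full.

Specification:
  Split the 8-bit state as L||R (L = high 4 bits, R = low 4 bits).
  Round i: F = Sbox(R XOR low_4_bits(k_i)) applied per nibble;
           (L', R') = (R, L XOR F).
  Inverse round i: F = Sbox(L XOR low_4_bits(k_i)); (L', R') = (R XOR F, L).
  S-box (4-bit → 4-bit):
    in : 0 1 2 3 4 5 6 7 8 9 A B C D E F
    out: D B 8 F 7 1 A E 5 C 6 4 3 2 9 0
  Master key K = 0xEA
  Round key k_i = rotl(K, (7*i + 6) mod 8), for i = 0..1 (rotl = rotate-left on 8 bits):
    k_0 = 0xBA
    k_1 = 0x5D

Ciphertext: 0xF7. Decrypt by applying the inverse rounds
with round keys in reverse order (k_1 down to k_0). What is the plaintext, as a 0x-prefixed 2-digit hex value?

0xEF

s_0 = ciphertext = 0xF7
s_1 = InvRound(s_0, k_1) = 0xFF
s_2 = InvRound(s_1, k_0) = 0xEF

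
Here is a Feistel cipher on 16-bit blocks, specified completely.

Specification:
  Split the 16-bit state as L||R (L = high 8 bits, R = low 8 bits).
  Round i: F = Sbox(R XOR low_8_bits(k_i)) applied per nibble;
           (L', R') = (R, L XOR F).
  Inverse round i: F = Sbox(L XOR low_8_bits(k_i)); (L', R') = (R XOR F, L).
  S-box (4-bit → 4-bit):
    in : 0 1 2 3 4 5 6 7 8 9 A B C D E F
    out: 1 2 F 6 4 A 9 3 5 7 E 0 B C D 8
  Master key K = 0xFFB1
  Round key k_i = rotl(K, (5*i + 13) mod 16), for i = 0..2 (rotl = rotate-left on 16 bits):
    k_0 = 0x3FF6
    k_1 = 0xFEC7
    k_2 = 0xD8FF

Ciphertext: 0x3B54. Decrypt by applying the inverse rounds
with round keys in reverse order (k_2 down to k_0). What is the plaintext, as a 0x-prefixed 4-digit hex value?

0x8DC8

s_0 = ciphertext = 0x3B54
s_1 = InvRound(s_0, k_2) = 0xE03B
s_2 = InvRound(s_1, k_1) = 0xC8E0
s_3 = InvRound(s_2, k_0) = 0x8DC8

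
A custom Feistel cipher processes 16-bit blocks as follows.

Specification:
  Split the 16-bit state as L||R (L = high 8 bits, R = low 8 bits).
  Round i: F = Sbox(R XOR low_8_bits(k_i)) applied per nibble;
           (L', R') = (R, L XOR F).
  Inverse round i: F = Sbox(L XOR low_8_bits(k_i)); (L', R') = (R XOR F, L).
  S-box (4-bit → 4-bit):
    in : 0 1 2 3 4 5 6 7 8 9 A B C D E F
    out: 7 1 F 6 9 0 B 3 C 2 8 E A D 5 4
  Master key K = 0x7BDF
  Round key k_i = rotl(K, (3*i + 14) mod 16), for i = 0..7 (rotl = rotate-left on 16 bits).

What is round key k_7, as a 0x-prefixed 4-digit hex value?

K = 0x7BDF
k_0 = rotl(K, (3*0+14) mod 16) = rotl(K, 14) = 0xDEF7
k_1 = rotl(K, (3*1+14) mod 16) = rotl(K, 1) = 0xF7BE
k_2 = rotl(K, (3*2+14) mod 16) = rotl(K, 4) = 0xBDF7
k_3 = rotl(K, (3*3+14) mod 16) = rotl(K, 7) = 0xEFBD
k_4 = rotl(K, (3*4+14) mod 16) = rotl(K, 10) = 0x7DEF
k_5 = rotl(K, (3*5+14) mod 16) = rotl(K, 13) = 0xEF7B
k_6 = rotl(K, (3*6+14) mod 16) = rotl(K, 0) = 0x7BDF
k_7 = rotl(K, (3*7+14) mod 16) = rotl(K, 3) = 0xDEFB

0xDEFB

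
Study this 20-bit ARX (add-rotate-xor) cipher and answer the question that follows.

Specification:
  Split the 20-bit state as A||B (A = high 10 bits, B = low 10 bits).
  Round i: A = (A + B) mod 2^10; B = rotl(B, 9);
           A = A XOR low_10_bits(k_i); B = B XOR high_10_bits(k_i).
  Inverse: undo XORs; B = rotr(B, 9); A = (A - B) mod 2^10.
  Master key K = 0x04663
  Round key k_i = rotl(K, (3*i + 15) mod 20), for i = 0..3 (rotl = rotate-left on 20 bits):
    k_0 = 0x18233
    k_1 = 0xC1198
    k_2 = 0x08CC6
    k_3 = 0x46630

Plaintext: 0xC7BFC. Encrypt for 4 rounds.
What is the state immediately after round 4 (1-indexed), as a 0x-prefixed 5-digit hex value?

s_0 = plaintext = 0xC7BFC
s_1 = Round(s_0, k_0) = 0x4A59E
s_2 = Round(s_1, k_1) = 0xD7FCB
s_3 = Round(s_2, k_2) = 0xFB3C6
s_4 = Round(s_3, k_3) = 0x608FA

0x608FA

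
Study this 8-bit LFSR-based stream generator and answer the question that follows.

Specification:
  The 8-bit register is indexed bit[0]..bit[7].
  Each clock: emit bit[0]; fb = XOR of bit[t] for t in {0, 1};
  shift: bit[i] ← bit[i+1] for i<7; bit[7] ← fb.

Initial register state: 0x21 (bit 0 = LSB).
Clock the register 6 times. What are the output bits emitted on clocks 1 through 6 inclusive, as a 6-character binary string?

reg_0 = 0x21
clock 1: out=1, reg = 0x90
clock 2: out=0, reg = 0x48
clock 3: out=0, reg = 0x24
clock 4: out=0, reg = 0x12
clock 5: out=0, reg = 0x89
clock 6: out=1, reg = 0xC4

100001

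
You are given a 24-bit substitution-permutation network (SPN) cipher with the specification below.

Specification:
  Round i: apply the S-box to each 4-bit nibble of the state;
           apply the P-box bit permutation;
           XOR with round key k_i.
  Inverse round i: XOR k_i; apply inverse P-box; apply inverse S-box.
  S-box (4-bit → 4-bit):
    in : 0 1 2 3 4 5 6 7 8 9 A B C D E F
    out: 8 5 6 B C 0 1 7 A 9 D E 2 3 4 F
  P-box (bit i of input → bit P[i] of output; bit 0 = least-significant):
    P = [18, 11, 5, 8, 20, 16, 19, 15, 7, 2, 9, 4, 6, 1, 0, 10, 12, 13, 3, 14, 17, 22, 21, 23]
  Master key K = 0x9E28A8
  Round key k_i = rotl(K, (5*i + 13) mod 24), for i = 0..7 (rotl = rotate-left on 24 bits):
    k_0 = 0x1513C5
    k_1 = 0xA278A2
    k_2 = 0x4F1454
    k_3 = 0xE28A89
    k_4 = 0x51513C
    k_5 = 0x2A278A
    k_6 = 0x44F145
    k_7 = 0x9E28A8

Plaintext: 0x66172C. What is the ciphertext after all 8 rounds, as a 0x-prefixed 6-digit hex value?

0x59C5BE

s_0 = plaintext = 0x66172C
s_1 = Round(s_0, k_0) = 0x1E0900
s_2 = Round(s_1, k_1) = 0x80FD3A
s_3 = Round(s_2, k_2) = 0x9AD1B3
s_4 = Round(s_3, k_3) = 0x6D5143
s_5 = Round(s_4, k_4) = 0x5FEABC
s_6 = Round(s_5, k_5) = 0x23DD13
s_7 = Round(s_6, k_6) = 0x388883
s_8 = Round(s_7, k_7) = 0x59C5BE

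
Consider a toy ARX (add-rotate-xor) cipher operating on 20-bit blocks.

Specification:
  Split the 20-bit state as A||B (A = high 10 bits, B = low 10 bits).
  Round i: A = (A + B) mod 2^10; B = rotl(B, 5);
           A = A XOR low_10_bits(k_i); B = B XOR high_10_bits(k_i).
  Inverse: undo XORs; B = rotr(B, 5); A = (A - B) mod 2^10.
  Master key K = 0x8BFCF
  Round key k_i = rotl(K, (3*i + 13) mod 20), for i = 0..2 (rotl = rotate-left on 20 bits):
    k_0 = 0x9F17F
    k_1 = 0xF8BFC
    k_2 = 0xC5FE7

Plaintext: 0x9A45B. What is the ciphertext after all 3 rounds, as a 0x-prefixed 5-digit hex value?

s_0 = plaintext = 0x9A45B
s_1 = Round(s_0, k_0) = 0xEED1E
s_2 = Round(s_1, k_1) = 0xC942A
s_3 = Round(s_2, k_2) = 0x2A256

0x2A256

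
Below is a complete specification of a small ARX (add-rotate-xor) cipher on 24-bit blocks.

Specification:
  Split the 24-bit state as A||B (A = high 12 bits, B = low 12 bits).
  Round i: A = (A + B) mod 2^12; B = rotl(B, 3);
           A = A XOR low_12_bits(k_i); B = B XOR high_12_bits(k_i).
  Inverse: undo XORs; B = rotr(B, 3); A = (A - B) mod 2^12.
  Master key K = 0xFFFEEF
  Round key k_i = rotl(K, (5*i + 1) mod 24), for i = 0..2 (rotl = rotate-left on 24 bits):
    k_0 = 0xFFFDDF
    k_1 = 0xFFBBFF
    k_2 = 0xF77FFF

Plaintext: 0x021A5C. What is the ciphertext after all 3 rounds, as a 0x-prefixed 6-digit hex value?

s_0 = plaintext = 0x021A5C
s_1 = Round(s_0, k_0) = 0x7A2D1A
s_2 = Round(s_1, k_1) = 0xF4372D
s_3 = Round(s_2, k_2) = 0x98F61C

0x98F61C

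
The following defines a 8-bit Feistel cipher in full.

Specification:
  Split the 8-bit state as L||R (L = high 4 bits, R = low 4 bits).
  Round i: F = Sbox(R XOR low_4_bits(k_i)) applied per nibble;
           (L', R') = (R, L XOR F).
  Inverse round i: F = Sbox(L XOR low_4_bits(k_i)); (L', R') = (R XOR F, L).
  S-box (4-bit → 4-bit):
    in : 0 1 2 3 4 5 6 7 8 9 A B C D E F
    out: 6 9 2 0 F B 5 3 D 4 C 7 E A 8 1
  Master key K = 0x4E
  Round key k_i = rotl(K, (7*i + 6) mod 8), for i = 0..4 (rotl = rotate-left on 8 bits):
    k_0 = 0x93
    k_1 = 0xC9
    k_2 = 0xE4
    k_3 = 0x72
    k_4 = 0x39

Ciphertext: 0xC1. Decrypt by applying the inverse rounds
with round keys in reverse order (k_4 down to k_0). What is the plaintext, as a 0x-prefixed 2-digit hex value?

s_0 = ciphertext = 0xC1
s_1 = InvRound(s_0, k_4) = 0xAC
s_2 = InvRound(s_1, k_3) = 0x1A
s_3 = InvRound(s_2, k_2) = 0x11
s_4 = InvRound(s_3, k_1) = 0xC1
s_5 = InvRound(s_4, k_0) = 0x0C

0x0C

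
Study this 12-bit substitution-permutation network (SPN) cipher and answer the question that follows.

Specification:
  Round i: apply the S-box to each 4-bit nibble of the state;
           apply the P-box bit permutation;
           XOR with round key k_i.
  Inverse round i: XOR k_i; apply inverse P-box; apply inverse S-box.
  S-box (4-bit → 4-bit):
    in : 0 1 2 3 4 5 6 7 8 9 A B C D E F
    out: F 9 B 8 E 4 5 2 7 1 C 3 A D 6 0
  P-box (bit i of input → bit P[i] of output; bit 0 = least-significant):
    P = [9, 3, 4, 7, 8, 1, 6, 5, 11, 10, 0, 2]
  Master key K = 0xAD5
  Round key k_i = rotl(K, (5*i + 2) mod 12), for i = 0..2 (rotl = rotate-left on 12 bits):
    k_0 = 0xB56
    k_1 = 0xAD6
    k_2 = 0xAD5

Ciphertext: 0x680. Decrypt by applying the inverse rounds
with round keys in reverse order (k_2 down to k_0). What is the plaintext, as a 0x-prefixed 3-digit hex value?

s_0 = ciphertext = 0x680
s_1 = InvRound(s_0, k_2) = 0x055
s_2 = InvRound(s_1, k_1) = 0x671
s_3 = InvRound(s_2, k_0) = 0x02F

0x02F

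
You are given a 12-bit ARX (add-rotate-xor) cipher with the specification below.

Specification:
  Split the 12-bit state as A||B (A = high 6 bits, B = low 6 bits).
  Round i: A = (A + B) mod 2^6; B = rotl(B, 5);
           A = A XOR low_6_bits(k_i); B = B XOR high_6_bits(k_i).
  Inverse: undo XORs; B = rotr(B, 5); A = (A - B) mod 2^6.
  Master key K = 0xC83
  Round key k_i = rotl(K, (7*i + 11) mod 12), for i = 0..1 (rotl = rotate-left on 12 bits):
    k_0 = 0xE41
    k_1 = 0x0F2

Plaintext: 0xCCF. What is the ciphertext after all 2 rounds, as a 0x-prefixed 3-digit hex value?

0x4CC

s_0 = plaintext = 0xCCF
s_1 = Round(s_0, k_0) = 0x0DE
s_2 = Round(s_1, k_1) = 0x4CC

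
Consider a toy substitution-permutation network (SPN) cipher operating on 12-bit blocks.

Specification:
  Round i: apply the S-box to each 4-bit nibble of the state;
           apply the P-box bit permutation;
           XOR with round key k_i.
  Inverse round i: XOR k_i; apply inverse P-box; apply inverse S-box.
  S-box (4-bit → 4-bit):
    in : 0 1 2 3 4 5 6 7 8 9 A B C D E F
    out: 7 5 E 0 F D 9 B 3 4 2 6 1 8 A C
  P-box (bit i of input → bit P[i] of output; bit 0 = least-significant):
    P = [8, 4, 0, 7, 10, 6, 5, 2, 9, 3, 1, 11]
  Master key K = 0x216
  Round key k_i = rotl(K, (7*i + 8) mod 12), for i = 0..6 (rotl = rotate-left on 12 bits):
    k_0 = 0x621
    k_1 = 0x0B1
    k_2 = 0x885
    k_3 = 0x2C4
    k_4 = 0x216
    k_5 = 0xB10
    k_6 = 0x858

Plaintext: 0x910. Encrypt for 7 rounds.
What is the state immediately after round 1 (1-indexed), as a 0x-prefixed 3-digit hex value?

0x312

s_0 = plaintext = 0x910
s_1 = Round(s_0, k_0) = 0x312
s_2 = Round(s_1, k_1) = 0x400
s_3 = Round(s_2, k_2) = 0x7FE
s_4 = Round(s_3, k_3) = 0x878
s_5 = Round(s_4, k_4) = 0x54A
s_6 = Round(s_5, k_5) = 0x566
s_7 = Round(s_6, k_6) = 0x7DE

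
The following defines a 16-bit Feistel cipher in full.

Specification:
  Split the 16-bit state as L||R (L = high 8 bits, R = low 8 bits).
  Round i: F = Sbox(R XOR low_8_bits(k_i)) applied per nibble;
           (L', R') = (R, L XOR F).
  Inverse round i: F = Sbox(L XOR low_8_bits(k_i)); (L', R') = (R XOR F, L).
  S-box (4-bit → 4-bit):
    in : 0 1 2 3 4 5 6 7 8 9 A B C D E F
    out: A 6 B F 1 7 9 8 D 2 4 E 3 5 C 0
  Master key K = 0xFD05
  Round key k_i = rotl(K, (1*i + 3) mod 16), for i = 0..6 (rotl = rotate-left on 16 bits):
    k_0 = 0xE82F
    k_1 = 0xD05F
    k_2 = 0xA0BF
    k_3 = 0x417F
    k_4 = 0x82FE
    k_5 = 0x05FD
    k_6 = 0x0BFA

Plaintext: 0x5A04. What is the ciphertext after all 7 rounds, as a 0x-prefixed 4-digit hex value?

0xD07F

s_0 = plaintext = 0x5A04
s_1 = Round(s_0, k_0) = 0x04E4
s_2 = Round(s_1, k_1) = 0xE4EA
s_3 = Round(s_2, k_2) = 0xEA93
s_4 = Round(s_3, k_3) = 0x9329
s_5 = Round(s_4, k_4) = 0x29CB
s_6 = Round(s_5, k_5) = 0xCBD0
s_7 = Round(s_6, k_6) = 0xD07F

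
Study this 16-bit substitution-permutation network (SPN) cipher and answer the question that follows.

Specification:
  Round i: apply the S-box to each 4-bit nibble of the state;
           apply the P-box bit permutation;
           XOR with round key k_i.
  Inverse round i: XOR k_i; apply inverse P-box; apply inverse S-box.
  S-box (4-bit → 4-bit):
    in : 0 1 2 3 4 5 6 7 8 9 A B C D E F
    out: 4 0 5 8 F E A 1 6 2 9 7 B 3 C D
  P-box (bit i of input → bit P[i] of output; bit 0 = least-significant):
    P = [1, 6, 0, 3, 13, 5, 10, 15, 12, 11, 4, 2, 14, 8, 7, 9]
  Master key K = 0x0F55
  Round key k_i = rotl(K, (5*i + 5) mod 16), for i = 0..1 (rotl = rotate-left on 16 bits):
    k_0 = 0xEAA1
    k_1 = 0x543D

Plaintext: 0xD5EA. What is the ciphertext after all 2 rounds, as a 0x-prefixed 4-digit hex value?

s_0 = plaintext = 0xD5EA
s_1 = Round(s_0, k_0) = 0x27BF
s_2 = Round(s_1, k_1) = 0x2096

0x2096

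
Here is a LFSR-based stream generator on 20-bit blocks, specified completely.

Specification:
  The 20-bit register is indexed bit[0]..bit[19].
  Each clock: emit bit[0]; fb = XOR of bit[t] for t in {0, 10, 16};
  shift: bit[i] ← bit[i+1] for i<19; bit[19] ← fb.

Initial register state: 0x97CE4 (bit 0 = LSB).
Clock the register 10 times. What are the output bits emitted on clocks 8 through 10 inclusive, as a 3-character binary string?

100

reg_0 = 0x97CE4
clock 1: out=0, reg = 0x4BE72
clock 2: out=0, reg = 0xA5F39
clock 3: out=1, reg = 0x52F9C
clock 4: out=0, reg = 0x297CE
clock 5: out=0, reg = 0x94BE7
clock 6: out=1, reg = 0x4A5F3
clock 7: out=1, reg = 0x252F9
clock 8: out=1, reg = 0x9297C
clock 9: out=0, reg = 0xC94BE
clock 10: out=0, reg = 0xE4A5F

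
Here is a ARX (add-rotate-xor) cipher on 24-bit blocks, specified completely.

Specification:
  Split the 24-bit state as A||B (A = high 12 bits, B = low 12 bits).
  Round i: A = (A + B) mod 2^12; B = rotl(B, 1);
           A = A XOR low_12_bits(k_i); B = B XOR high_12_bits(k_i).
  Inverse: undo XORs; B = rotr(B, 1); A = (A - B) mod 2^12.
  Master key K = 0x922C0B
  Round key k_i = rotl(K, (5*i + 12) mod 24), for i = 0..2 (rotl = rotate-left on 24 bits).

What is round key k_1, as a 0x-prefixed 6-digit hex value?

0x172458

K = 0x922C0B
k_0 = rotl(K, (5*0+12) mod 24) = rotl(K, 12) = 0xC0B922
k_1 = rotl(K, (5*1+12) mod 24) = rotl(K, 17) = 0x172458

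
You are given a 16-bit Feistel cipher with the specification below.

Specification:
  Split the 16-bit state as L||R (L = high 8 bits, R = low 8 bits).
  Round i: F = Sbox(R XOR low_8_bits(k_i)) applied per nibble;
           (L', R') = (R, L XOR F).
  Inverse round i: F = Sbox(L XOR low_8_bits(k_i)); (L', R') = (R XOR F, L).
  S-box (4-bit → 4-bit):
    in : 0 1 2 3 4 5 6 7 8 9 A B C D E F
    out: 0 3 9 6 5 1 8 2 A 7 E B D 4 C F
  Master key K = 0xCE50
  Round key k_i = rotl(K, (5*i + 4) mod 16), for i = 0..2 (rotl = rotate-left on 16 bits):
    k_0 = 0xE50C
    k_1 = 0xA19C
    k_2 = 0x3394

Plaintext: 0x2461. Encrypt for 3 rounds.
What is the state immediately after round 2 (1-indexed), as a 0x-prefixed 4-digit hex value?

0xA00C

s_0 = plaintext = 0x2461
s_1 = Round(s_0, k_0) = 0x61A0
s_2 = Round(s_1, k_1) = 0xA00C
s_3 = Round(s_2, k_2) = 0x0CDA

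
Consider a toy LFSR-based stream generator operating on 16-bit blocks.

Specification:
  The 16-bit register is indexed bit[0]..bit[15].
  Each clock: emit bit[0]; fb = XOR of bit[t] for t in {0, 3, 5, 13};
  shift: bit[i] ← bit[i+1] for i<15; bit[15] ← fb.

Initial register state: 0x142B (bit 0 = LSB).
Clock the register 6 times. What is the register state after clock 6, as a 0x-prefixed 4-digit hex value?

0xDC50

reg_0 = 0x142B
clock 1: out=1, reg = 0x8A15
clock 2: out=1, reg = 0xC50A
clock 3: out=0, reg = 0xE285
clock 4: out=1, reg = 0x7142
clock 5: out=0, reg = 0xB8A1
clock 6: out=1, reg = 0xDC50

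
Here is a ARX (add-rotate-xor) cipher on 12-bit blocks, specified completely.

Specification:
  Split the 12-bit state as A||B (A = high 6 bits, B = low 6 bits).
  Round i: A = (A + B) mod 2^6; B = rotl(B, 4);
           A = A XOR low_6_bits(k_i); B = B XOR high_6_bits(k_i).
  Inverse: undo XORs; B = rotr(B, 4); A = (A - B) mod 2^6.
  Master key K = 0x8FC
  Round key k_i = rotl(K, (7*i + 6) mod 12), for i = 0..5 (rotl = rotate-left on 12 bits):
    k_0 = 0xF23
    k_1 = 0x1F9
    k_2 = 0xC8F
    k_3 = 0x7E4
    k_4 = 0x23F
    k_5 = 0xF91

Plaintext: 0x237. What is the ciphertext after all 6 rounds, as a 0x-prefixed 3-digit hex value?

0x106

s_0 = plaintext = 0x237
s_1 = Round(s_0, k_0) = 0x701
s_2 = Round(s_1, k_1) = 0x917
s_3 = Round(s_2, k_2) = 0xD07
s_4 = Round(s_3, k_3) = 0x7EE
s_5 = Round(s_4, k_4) = 0xCA3
s_6 = Round(s_5, k_5) = 0x106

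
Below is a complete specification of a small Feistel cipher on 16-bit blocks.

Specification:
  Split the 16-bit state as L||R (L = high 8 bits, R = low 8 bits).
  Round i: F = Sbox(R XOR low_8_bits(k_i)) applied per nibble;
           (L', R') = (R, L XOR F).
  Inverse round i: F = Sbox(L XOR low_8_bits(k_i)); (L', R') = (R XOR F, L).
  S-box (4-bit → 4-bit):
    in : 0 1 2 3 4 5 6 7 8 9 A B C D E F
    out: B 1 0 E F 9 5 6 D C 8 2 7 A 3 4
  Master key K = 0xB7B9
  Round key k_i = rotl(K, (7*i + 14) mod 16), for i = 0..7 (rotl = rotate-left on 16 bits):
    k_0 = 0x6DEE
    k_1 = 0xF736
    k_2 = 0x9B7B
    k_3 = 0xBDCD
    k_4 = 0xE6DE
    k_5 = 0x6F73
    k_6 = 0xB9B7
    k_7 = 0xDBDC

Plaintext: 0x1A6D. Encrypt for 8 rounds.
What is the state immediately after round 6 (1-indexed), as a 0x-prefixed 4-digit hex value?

0xBE90

s_0 = plaintext = 0x1A6D
s_1 = Round(s_0, k_0) = 0x6DC4
s_2 = Round(s_1, k_1) = 0xC42D
s_3 = Round(s_2, k_2) = 0x2D51
s_4 = Round(s_3, k_3) = 0x51EA
s_5 = Round(s_4, k_4) = 0xEABE
s_6 = Round(s_5, k_5) = 0xBE90
s_7 = Round(s_6, k_6) = 0x90B8
s_8 = Round(s_7, k_7) = 0xB8CF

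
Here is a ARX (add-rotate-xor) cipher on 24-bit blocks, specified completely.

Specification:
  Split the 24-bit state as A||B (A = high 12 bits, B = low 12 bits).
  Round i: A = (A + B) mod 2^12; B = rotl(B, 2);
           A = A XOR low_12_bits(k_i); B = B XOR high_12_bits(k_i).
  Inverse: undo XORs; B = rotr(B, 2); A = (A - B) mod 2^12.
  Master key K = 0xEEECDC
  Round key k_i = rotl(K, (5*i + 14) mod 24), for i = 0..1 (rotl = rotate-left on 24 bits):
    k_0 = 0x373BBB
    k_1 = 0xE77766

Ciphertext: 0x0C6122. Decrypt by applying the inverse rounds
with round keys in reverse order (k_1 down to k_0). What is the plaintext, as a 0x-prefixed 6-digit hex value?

0xB47929

s_0 = ciphertext = 0x0C6122
s_1 = InvRound(s_0, k_1) = 0xFCB7D5
s_2 = InvRound(s_1, k_0) = 0xB47929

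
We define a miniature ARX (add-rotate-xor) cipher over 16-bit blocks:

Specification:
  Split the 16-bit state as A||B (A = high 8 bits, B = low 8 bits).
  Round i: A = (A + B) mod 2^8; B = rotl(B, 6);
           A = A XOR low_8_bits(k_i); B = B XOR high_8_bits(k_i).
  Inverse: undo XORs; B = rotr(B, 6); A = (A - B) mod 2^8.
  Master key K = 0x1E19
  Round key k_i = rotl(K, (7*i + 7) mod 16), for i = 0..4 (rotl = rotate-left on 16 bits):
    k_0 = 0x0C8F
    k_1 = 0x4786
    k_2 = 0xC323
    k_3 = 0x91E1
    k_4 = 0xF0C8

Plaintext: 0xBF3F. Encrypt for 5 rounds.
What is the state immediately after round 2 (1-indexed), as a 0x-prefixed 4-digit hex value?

0xB2B7

s_0 = plaintext = 0xBF3F
s_1 = Round(s_0, k_0) = 0x71C3
s_2 = Round(s_1, k_1) = 0xB2B7
s_3 = Round(s_2, k_2) = 0x4A2E
s_4 = Round(s_3, k_3) = 0x991A
s_5 = Round(s_4, k_4) = 0x7B76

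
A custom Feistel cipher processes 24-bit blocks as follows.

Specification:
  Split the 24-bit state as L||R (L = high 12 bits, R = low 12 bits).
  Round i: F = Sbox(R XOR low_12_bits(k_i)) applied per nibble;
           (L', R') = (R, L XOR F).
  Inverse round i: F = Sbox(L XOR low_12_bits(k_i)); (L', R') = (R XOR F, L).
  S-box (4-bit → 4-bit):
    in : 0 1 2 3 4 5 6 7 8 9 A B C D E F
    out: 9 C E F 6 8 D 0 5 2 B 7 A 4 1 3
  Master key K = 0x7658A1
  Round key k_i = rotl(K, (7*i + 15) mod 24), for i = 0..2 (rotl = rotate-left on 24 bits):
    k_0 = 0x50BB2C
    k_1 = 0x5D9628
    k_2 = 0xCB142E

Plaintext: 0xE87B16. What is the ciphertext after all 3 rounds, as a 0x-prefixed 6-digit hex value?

s_0 = plaintext = 0xE87B16
s_1 = Round(s_0, k_0) = 0xB1677C
s_2 = Round(s_1, k_1) = 0x77C790
s_3 = Round(s_2, k_2) = 0x79080D

0x79080D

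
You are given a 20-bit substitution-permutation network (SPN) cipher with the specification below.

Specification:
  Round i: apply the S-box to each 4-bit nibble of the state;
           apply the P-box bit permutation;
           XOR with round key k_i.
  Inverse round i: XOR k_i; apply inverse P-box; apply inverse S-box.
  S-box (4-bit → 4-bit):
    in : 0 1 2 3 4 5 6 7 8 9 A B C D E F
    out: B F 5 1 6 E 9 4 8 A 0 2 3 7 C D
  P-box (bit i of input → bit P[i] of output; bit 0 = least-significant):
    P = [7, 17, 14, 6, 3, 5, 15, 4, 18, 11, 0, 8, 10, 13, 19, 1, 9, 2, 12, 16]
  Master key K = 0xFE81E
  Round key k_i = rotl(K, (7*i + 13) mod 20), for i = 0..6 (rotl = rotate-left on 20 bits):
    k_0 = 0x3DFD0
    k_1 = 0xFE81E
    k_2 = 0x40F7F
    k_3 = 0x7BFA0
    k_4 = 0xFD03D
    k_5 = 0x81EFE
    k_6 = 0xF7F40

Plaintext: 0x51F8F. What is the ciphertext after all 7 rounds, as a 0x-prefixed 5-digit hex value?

s_0 = plaintext = 0x51F8F
s_1 = Round(s_0, k_0) = 0xEAA07
s_2 = Round(s_1, k_1) = 0xEB826
s_3 = Round(s_2, k_2) = 0x5BEB7
s_4 = Round(s_3, k_3) = 0x6CE85
s_5 = Round(s_4, k_4) = 0xCB76C
s_6 = Round(s_5, k_5) = 0xA3C63
s_7 = Round(s_6, k_6) = 0xB73D8

0xB73D8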